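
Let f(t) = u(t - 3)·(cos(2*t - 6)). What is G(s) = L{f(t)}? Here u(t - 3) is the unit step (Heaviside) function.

G(s) = s*exp(-3*s)/(s^2 + 4)

By the second shifting theorem, L{u(t - c)·g(t - c)} = e^(-cs)·H(s) with c = 3 and H(s) = L{g(t)}.
L{cos(2t)} = s/(s^2 + 4).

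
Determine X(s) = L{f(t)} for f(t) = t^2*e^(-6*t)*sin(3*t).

L{sin(3t)} = 3/(s^2 + 9).
Multiplying by e^(-6t) shifts s → s + 6, so L{e^(-6*t)*sin(3*t)} = 3/((s + 6)^2 + 9).
Then apply L{t^2·g(t)} = (-1)^2 d^2/ds^2[G(s)] with G(s) = 3/((s + 6)^2 + 9):
differentiating 2 times and applying the sign gives 18*(s^2 + 12*s + 33)/(s^2 + 12*s + 45)^3.

X(s) = 18*(s^2 + 12*s + 33)/(s^2 + 12*s + 45)^3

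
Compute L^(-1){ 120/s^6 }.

t^5

Since L{t^5} = 5!/s^6 = 120/s^6, the inverse is t^5.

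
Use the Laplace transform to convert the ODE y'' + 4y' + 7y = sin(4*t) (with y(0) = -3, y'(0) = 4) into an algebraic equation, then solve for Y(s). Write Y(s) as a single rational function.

Y(s) = (-3*s^3 - 8*s^2 - 48*s - 124)/(s^4 + 4*s^3 + 23*s^2 + 64*s + 112)

Apply the Laplace transform to the equation.
Using L{y''} = s^2 Y - s·y(0) - y'(0) and L{y'} = sY - y(0), with y(0) = -3, y'(0) = 4, the left side becomes (s^2 + 4*s + 7)Y - (-3*s - 8).
The right side is L{sin(4*t)} = 4/(s^2 + 16).
So (s^2 + 4*s + 7)Y = 4/(s^2 + 16) + (-3*s - 8).
Isolate Y and clear denominators.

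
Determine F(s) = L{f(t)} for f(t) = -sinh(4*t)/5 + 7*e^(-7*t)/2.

The transform is linear, so treat each term independently.
(-1/5)·[L{sinh(4t)} = 4/(s^2 - 16)]; (7/2)·[L{e^(-7t)} = 1/(s + 7)].

F(s) = -4/(5*(s^2 - 16)) + 7/(2*(s + 7))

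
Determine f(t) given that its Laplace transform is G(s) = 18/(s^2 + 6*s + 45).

f(t) = 3*exp(-3*t)*sin(6*t)

Rewrite the denominator: s^2 + 6*s + 45 = (s + 3)^2 + 36.
The form in (s + 3) signals a first-shifting-theorem factor e^(-3t).
Since L{sin(6t)} = 6/(s^2 + 36), the inverse is exp(-3*t)*sin(6*t), scaled by 3.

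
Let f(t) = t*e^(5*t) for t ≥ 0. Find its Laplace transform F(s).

L{t} = 1!/s^2 = 1/s^2.
By the first shifting theorem, multiplying by e^(5t) replaces s with s - 5.

F(s) = (s - 5)^(-2)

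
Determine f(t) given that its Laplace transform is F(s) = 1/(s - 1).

f(t) = exp(t)

Since L{e^(t)} = 1/(s - 1), the inverse is e^(t).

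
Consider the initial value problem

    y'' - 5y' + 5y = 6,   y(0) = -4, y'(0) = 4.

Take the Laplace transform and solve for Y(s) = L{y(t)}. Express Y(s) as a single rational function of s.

Y(s) = (-4*s^2 + 24*s + 6)/(s^3 - 5*s^2 + 5*s)

Transform both sides with L{·}.
Using L{y''} = s^2 Y - s·y(0) - y'(0) and L{y'} = sY - y(0), with y(0) = -4, y'(0) = 4, the left side becomes (s^2 - 5*s + 5)Y - (-4*s + 24).
The right side is L{6} = 6/s.
So (s^2 - 5*s + 5)Y = 6/s + (-4*s + 24).
Isolate Y and clear denominators.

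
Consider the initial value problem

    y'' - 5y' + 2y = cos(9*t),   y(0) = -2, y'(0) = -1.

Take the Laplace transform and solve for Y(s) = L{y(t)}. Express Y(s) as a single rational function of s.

Take the Laplace transform of both sides.
Using L{y''} = s^2 Y - s·y(0) - y'(0) and L{y'} = sY - y(0), with y(0) = -2, y'(0) = -1, the left side becomes (s^2 - 5*s + 2)Y - (-2*s + 9).
The right side is L{cos(9*t)} = s/(s^2 + 81).
So (s^2 - 5*s + 2)Y = s/(s^2 + 81) + (-2*s + 9).
Divide through and combine into a single rational function.

Y(s) = (-2*s^3 + 9*s^2 - 161*s + 729)/(s^4 - 5*s^3 + 83*s^2 - 405*s + 162)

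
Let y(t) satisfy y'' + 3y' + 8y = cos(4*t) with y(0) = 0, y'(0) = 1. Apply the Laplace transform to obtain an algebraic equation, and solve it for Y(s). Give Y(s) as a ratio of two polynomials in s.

Y(s) = (s^2 + s + 16)/(s^4 + 3*s^3 + 24*s^2 + 48*s + 128)

Take the Laplace transform of both sides.
With L{y''} = s^2 Y - s·y(0) - y'(0) and L{y'} = sY - y(0), with y(0) = 0, y'(0) = 1: the LHS transforms to (s^2 + 3*s + 8)Y - (1).
The right side is L{cos(4*t)} = s/(s^2 + 16).
So (s^2 + 3*s + 8)Y = s/(s^2 + 16) + (1).
Divide through and combine into a single rational function.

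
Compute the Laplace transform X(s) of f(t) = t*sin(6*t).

L{sin(6t)} = 6/(s^2 + 36).
Then apply L{t·g(t)} = -d/ds[G(s)] with G(s) = 6/(s^2 + 36):
differentiating 1 time and applying the sign gives 12*s/(s^2 + 36)^2.

X(s) = 12*s/(s^2 + 36)^2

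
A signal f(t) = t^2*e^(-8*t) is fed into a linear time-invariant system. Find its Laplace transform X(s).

L{e^(-8t)} = 1/(s + 8).
Then apply L{t^2·g(t)} = (-1)^2 d^2/ds^2[G(s)] with G(s) = 1/(s + 8):
differentiating 2 times and applying the sign gives 2/(s + 8)^3.

X(s) = 2/(s + 8)^3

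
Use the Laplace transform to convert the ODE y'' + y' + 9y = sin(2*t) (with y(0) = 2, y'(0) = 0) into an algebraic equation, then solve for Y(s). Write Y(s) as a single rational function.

Transform both sides with L{·}.
With L{y''} = s^2 Y - s·y(0) - y'(0) and L{y'} = sY - y(0), with y(0) = 2, y'(0) = 0: the LHS transforms to (s^2 + s + 9)Y - (2*s + 2).
The right side is L{sin(2*t)} = 2/(s^2 + 4).
So (s^2 + s + 9)Y = 2/(s^2 + 4) + (2*s + 2).
Isolate Y and clear denominators.

Y(s) = (2*s^3 + 2*s^2 + 8*s + 10)/(s^4 + s^3 + 13*s^2 + 4*s + 36)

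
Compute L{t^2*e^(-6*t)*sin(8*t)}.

16*(3*s^2 + 36*s + 44)/(s^2 + 12*s + 100)^3

L{sin(8t)} = 8/(s^2 + 64).
Multiplying by e^(-6t) shifts s → s + 6, so L{e^(-6*t)*sin(8*t)} = 8/((s + 6)^2 + 64).
Then apply L{t^2·g(t)} = (-1)^2 d^2/ds^2[G(s)] with G(s) = 8/((s + 6)^2 + 64):
differentiating 2 times and applying the sign gives 16*(3*s^2 + 36*s + 44)/(s^2 + 12*s + 100)^3.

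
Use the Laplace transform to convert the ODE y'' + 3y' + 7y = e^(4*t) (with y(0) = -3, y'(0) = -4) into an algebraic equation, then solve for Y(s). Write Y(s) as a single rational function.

Y(s) = (-3*s^2 - s + 53)/(s^3 - s^2 - 5*s - 28)

Laplace-transform each side.
With L{y''} = s^2 Y - s·y(0) - y'(0) and L{y'} = sY - y(0), with y(0) = -3, y'(0) = -4: the LHS transforms to (s^2 + 3*s + 7)Y - (-3*s - 13).
The right side is L{e^(4*t)} = 1/(s - 4).
So (s^2 + 3*s + 7)Y = 1/(s - 4) + (-3*s - 13).
Divide through and combine into a single rational function.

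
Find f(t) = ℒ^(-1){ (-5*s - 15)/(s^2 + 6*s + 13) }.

f(t) = -5*exp(-3*t)*cos(2*t)

Rewrite the denominator: s^2 + 6*s + 13 = (s + 3)^2 + 4.
The form in (s + 3) signals a first-shifting-theorem factor e^(-3t).
Since L{cos(2t)} = s/(s^2 + 4), the inverse is e^(-3*t)*cos(2*t), scaled by -5.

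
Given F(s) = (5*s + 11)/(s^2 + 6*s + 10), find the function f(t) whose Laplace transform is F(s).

f(t) = -4*exp(-3*t)*sin(t) + 5*exp(-3*t)*cos(t)

Complete the square in the denominator: s^2 + 6*s + 10 = (s + 3)^2 + 1^2.
Split the numerator to match: 5*s + 11 = 5·(s + 3) - 4·1.
Invert each term: 5·(s + 3)/((s + 3)^2 + 1) ↔ 5e^(-3t)cos(t); -4·1/((s + 3)^2 + 1) ↔ -4e^(-3t)sin(t).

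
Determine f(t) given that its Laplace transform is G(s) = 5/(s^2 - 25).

f(t) = sinh(5*t)

Since L{sinh(5t)} = 5/(s^2 - 25), the inverse is sinh(5*t).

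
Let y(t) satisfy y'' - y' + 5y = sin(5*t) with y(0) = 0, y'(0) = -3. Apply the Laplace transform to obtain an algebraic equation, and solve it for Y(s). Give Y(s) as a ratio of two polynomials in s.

Transform both sides with L{·}.
With L{y''} = s^2 Y - s·y(0) - y'(0) and L{y'} = sY - y(0), with y(0) = 0, y'(0) = -3: the LHS transforms to (s^2 - s + 5)Y - (-3).
The right side is L{sin(5*t)} = 5/(s^2 + 25).
So (s^2 - s + 5)Y = 5/(s^2 + 25) + (-3).
Solve for Y(s) and write it as one ratio of polynomials.

Y(s) = (-3*s^2 - 70)/(s^4 - s^3 + 30*s^2 - 25*s + 125)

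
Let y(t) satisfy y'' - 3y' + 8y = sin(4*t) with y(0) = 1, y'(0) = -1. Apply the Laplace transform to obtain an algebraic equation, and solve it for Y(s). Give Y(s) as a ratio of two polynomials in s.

Y(s) = (s^3 - 4*s^2 + 16*s - 60)/(s^4 - 3*s^3 + 24*s^2 - 48*s + 128)

Transform both sides with L{·}.
The derivative rules (L{y''} = s^2 Y - s·y(0) - y'(0) and L{y'} = sY - y(0), with y(0) = 1, y'(0) = -1) turn the left side into (s^2 - 3*s + 8)Y - (s - 4).
The right side is L{sin(4*t)} = 4/(s^2 + 16).
So (s^2 - 3*s + 8)Y = 4/(s^2 + 16) + (s - 4).
Solve for Y(s) and write it as one ratio of polynomials.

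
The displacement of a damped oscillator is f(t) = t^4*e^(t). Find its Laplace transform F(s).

F(s) = 24/(s - 1)^5

L{t^4} = 4!/s^5 = 24/s^5.
By the first shifting theorem, multiplying by e^(t) replaces s with s - 1.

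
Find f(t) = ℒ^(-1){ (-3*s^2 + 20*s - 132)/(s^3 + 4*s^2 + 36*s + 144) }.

Factor the denominator: s^3 + 4*s^2 + 36*s + 144 = (s + 4)*(s^2 + 36).
Partial fraction decomposition gives [-5/(s + 4)] + [2*s/(s^2 + 36)] + [12/(s^2 + 36)].
Invert each term: -5/(s + 4) ↔ -5e^(-4t); 2·s/(s^2 + 36) ↔ 2cos(6t); 2·6/(s^2 + 36) ↔ 2sin(6t).

f(t) = 2*sin(6*t) + 2*cos(6*t) - 5*exp(-4*t)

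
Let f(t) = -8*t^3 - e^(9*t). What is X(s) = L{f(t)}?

By linearity of the Laplace transform, transform each term separately.
(-1)·[L{e^(9t)} = 1/(s - 9)]; (-8)·[L{t^3} = 3!/s^4 = 6/s^4].

X(s) = -1/(s - 9) - 48/s^4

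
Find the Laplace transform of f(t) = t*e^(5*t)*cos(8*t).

L{cos(8t)} = s/(s^2 + 64).
Multiplying by e^(5t) shifts s → s - 5, so L{e^(5*t)*cos(8*t)} = (s - 5)/((s - 5)^2 + 64).
Then apply L{t·g(t)} = -d/ds[H(s)] with H(s) = (s - 5)/((s - 5)^2 + 64):
differentiating 1 time and applying the sign gives (s - 13)*(s + 3)/(s^2 - 10*s + 89)^2.

(s - 13)*(s + 3)/(s^2 - 10*s + 89)^2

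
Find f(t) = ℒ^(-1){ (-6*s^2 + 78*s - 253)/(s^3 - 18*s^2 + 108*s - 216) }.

Factor the denominator: s^3 - 18*s^2 + 108*s - 216 = (s - 6)^3.
Partial fraction decomposition gives [-6/(s - 6)] + [6/(s - 6)^2] + [-1/(s - 6)^3].
Invert each term: -6/(s - 6) ↔ -6e^(6t); 6/(s - 6)^2 ↔ 6t·e^(6t); -1/(s - 6)^3 ↔ (-1/2)t^2·e^(6t).

f(t) = -t^2*exp(6*t)/2 + 6*t*exp(6*t) - 6*exp(6*t)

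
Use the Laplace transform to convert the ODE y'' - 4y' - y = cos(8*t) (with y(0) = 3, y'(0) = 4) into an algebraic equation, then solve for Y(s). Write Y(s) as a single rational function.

Transform both sides with L{·}.
The derivative rules (L{y''} = s^2 Y - s·y(0) - y'(0) and L{y'} = sY - y(0), with y(0) = 3, y'(0) = 4) turn the left side into (s^2 - 4*s - 1)Y - (3*s - 8).
The right side is L{cos(8*t)} = s/(s^2 + 64).
So (s^2 - 4*s - 1)Y = s/(s^2 + 64) + (3*s - 8).
Solve for Y(s) and write it as one ratio of polynomials.

Y(s) = (3*s^3 - 8*s^2 + 193*s - 512)/(s^4 - 4*s^3 + 63*s^2 - 256*s - 64)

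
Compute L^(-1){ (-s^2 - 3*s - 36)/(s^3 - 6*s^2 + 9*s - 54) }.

-2*exp(6*t) + sin(3*t) + cos(3*t)

Factor the denominator: s^3 - 6*s^2 + 9*s - 54 = (s - 6)*(s^2 + 9).
Partial fraction decomposition gives [-2/(s - 6)] + [s/(s^2 + 9)] + [3/(s^2 + 9)].
Invert each term: -2/(s - 6) ↔ -2e^(6t); 1·s/(s^2 + 9) ↔ cos(3t); 1·3/(s^2 + 9) ↔ sin(3t).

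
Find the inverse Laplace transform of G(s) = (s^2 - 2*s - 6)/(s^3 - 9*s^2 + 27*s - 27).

Factor the denominator: s^3 - 9*s^2 + 27*s - 27 = (s - 3)^3.
Partial fraction decomposition gives [1/(s - 3)] + [4/(s - 3)^2] + [-3/(s - 3)^3].
Invert each term: 1/(s - 3) ↔ e^(3t); 4/(s - 3)^2 ↔ 4t·e^(3t); -3/(s - 3)^3 ↔ (-3/2)t^2·e^(3t).

-3*t^2*exp(3*t)/2 + 4*t*exp(3*t) + exp(3*t)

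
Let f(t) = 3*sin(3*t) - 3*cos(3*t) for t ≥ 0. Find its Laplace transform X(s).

By linearity of the Laplace transform, transform each term separately.
(-3)·[L{cos(3t)} = s/(s^2 + 9)]; (3)·[L{sin(3t)} = 3/(s^2 + 9)].

X(s) = -3*s/(s^2 + 9) + 9/(s^2 + 9)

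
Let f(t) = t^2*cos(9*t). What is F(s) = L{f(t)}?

F(s) = 2*s*(s^2 - 243)/(s^2 + 81)^3

L{cos(9t)} = s/(s^2 + 81).
Then apply L{t^2·g(t)} = (-1)^2 d^2/ds^2[G(s)] with G(s) = s/(s^2 + 81):
differentiating 2 times and applying the sign gives 2*s*(s^2 - 243)/(s^2 + 81)^3.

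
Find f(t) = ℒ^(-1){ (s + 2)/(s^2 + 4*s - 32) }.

f(t) = exp(-2*t)*cosh(6*t)

Rewrite the denominator: s^2 + 4*s - 32 = (s + 2)^2 - 36.
The form in (s + 2) signals a first-shifting-theorem factor e^(-2t).
Since L{cosh(6t)} = s/(s^2 - 36), the inverse is exp(-2*t)*cosh(6*t).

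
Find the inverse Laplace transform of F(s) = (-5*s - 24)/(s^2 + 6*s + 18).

Complete the square in the denominator: s^2 + 6*s + 18 = (s + 3)^2 + 3^2.
Split the numerator to match: -5*s - 24 = -5·(s + 3) - 3·3.
Invert each term: -5·(s + 3)/((s + 3)^2 + 9) ↔ -5e^(-3t)cos(3t); -3·3/((s + 3)^2 + 9) ↔ -3e^(-3t)sin(3t).

-3*exp(-3*t)*sin(3*t) - 5*exp(-3*t)*cos(3*t)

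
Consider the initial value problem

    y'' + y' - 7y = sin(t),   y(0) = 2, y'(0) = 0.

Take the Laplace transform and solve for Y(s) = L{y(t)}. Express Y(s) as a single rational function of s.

Transform both sides with L{·}.
The derivative rules (L{y''} = s^2 Y - s·y(0) - y'(0) and L{y'} = sY - y(0), with y(0) = 2, y'(0) = 0) turn the left side into (s^2 + s - 7)Y - (2*s + 2).
The right side is L{sin(t)} = 1/(s^2 + 1).
So (s^2 + s - 7)Y = 1/(s^2 + 1) + (2*s + 2).
Isolate Y and clear denominators.

Y(s) = (2*s^3 + 2*s^2 + 2*s + 3)/(s^4 + s^3 - 6*s^2 + s - 7)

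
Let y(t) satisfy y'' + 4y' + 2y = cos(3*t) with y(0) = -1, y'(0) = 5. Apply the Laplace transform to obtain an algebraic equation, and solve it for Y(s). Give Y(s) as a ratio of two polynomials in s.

Y(s) = (-s^3 + s^2 - 8*s + 9)/(s^4 + 4*s^3 + 11*s^2 + 36*s + 18)

Take the Laplace transform of both sides.
With L{y''} = s^2 Y - s·y(0) - y'(0) and L{y'} = sY - y(0), with y(0) = -1, y'(0) = 5: the LHS transforms to (s^2 + 4*s + 2)Y - (-s + 1).
The right side is L{cos(3*t)} = s/(s^2 + 9).
So (s^2 + 4*s + 2)Y = s/(s^2 + 9) + (-s + 1).
Isolate Y and clear denominators.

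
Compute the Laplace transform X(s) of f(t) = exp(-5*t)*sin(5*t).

L{sin(5t)} = 5/(s^2 + 25).
By the first shifting theorem, multiplying by e^(-5t) replaces s with s + 5.

X(s) = 5/((s + 5)^2 + 25)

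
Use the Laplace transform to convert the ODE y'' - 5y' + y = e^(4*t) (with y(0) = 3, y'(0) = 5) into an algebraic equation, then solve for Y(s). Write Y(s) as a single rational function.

Take the Laplace transform of both sides.
With L{y''} = s^2 Y - s·y(0) - y'(0) and L{y'} = sY - y(0), with y(0) = 3, y'(0) = 5: the LHS transforms to (s^2 - 5*s + 1)Y - (3*s - 10).
The right side is L{e^(4*t)} = 1/(s - 4).
So (s^2 - 5*s + 1)Y = 1/(s - 4) + (3*s - 10).
Isolate Y and clear denominators.

Y(s) = (3*s^2 - 22*s + 41)/(s^3 - 9*s^2 + 21*s - 4)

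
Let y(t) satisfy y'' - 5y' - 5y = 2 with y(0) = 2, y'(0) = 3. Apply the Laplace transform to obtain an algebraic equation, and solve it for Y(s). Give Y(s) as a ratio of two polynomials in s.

Y(s) = (2*s^2 - 7*s + 2)/(s^3 - 5*s^2 - 5*s)

Transform both sides with L{·}.
Using L{y''} = s^2 Y - s·y(0) - y'(0) and L{y'} = sY - y(0), with y(0) = 2, y'(0) = 3, the left side becomes (s^2 - 5*s - 5)Y - (2*s - 7).
The right side is L{2} = 2/s.
So (s^2 - 5*s - 5)Y = 2/s + (2*s - 7).
Isolate Y and clear denominators.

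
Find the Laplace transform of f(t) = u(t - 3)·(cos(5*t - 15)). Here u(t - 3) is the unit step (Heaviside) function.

By the second shifting theorem, L{u(t - c)·g(t - c)} = e^(-cs)·G(s) with c = 3 and G(s) = L{g(t)}.
L{cos(5t)} = s/(s^2 + 25).

s*exp(-3*s)/(s^2 + 25)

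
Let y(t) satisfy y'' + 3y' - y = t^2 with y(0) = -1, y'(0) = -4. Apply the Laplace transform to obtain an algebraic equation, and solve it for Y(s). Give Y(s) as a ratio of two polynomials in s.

Take the Laplace transform of both sides.
Using L{y''} = s^2 Y - s·y(0) - y'(0) and L{y'} = sY - y(0), with y(0) = -1, y'(0) = -4, the left side becomes (s^2 + 3*s - 1)Y - (-s - 7).
The right side is L{t^2} = 2/s^3.
So (s^2 + 3*s - 1)Y = 2/s^3 + (-s - 7).
Solve for Y(s) and write it as one ratio of polynomials.

Y(s) = (-s^4 - 7*s^3 + 2)/(s^5 + 3*s^4 - s^3)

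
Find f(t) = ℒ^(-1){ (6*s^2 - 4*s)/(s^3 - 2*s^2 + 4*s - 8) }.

Factor the denominator: s^3 - 2*s^2 + 4*s - 8 = (s - 2)*(s^2 + 4).
Partial fraction decomposition gives [2/(s - 2)] + [4*s/(s^2 + 4)] + [4/(s^2 + 4)].
Invert each term: 2/(s - 2) ↔ 2e^(2t); 4·s/(s^2 + 4) ↔ 4cos(2t); 2·2/(s^2 + 4) ↔ 2sin(2t).

f(t) = 2*exp(2*t) + 2*sin(2*t) + 4*cos(2*t)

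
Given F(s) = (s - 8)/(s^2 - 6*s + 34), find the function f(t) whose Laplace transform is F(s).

Complete the square in the denominator: s^2 - 6*s + 34 = (s - 3)^2 + 5^2.
Split the numerator to match: s - 8 = 1·(s - 3) - 1·5.
Invert each term: 1·(s - 3)/((s - 3)^2 + 25) ↔ e^(3t)cos(5t); -1·5/((s - 3)^2 + 25) ↔ -e^(3t)sin(5t).

f(t) = -exp(3*t)*sin(5*t) + exp(3*t)*cos(5*t)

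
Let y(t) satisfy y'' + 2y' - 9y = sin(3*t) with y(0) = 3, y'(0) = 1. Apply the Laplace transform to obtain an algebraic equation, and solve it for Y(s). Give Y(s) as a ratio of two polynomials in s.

Y(s) = (3*s^3 + 7*s^2 + 27*s + 66)/(s^4 + 2*s^3 + 18*s - 81)

Laplace-transform each side.
With L{y''} = s^2 Y - s·y(0) - y'(0) and L{y'} = sY - y(0), with y(0) = 3, y'(0) = 1: the LHS transforms to (s^2 + 2*s - 9)Y - (3*s + 7).
The right side is L{sin(3*t)} = 3/(s^2 + 9).
So (s^2 + 2*s - 9)Y = 3/(s^2 + 9) + (3*s + 7).
Divide through and combine into a single rational function.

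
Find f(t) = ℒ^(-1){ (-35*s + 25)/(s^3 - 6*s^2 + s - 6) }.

f(t) = -5*exp(6*t) - 5*sin(t) + 5*cos(t)

Factor the denominator: s^3 - 6*s^2 + s - 6 = (s - 6)*(s^2 + 1).
Partial fraction decomposition gives [-5/(s - 6)] + [5*s/(s^2 + 1)] + [-5/(s^2 + 1)].
Invert each term: -5/(s - 6) ↔ -5e^(6t); 5·s/(s^2 + 1) ↔ 5cos(t); -5·1/(s^2 + 1) ↔ -5sin(t).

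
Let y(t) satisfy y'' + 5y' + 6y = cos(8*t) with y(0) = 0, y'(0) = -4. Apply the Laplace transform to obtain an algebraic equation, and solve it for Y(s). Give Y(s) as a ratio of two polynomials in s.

Apply the Laplace transform to the equation.
With L{y''} = s^2 Y - s·y(0) - y'(0) and L{y'} = sY - y(0), with y(0) = 0, y'(0) = -4: the LHS transforms to (s^2 + 5*s + 6)Y - (-4).
The right side is L{cos(8*t)} = s/(s^2 + 64).
So (s^2 + 5*s + 6)Y = s/(s^2 + 64) + (-4).
Solve for Y(s) and write it as one ratio of polynomials.

Y(s) = (-4*s^2 + s - 256)/(s^4 + 5*s^3 + 70*s^2 + 320*s + 384)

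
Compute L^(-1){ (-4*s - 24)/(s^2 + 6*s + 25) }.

Complete the square in the denominator: s^2 + 6*s + 25 = (s + 3)^2 + 4^2.
Split the numerator to match: -4*s - 24 = -4·(s + 3) - 3·4.
Invert each term: -4·(s + 3)/((s + 3)^2 + 16) ↔ -4e^(-3t)cos(4t); -3·4/((s + 3)^2 + 16) ↔ -3e^(-3t)sin(4t).

-3*exp(-3*t)*sin(4*t) - 4*exp(-3*t)*cos(4*t)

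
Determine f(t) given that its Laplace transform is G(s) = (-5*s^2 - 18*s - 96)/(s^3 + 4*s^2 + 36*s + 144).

f(t) = -sin(6*t) - 3*cos(6*t) - 2*exp(-4*t)

Factor the denominator: s^3 + 4*s^2 + 36*s + 144 = (s + 4)*(s^2 + 36).
Partial fraction decomposition gives [-2/(s + 4)] + [-3*s/(s^2 + 36)] + [-6/(s^2 + 36)].
Invert each term: -2/(s + 4) ↔ -2e^(-4t); -3·s/(s^2 + 36) ↔ -3cos(6t); -1·6/(s^2 + 36) ↔ -sin(6t).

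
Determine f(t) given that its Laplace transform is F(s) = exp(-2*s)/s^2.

f(t) = Heaviside(t - 2)*(t - 2)

The factor e^(-2s) signals a time shift by c = 2 (second shifting theorem).
L{t} = 1!/s^2 = 1/s^2, so L^-1{s^(-2)} = t.
Hence the inverse is u(t - 2) times that function evaluated at t - 2.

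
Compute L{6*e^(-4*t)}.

6/(s + 4)

L{6} = 6/s.
By the first shifting theorem, multiplying by e^(-4t) replaces s with s + 4.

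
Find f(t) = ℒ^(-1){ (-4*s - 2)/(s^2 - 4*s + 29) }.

f(t) = -2*exp(2*t)*sin(5*t) - 4*exp(2*t)*cos(5*t)

Complete the square in the denominator: s^2 - 4*s + 29 = (s - 2)^2 + 5^2.
Split the numerator to match: -4*s - 2 = -4·(s - 2) - 2·5.
Invert each term: -4·(s - 2)/((s - 2)^2 + 25) ↔ -4e^(2t)cos(5t); -2·5/((s - 2)^2 + 25) ↔ -2e^(2t)sin(5t).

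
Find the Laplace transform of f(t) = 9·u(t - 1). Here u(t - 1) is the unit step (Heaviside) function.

By the second shifting theorem, L{u(t - c)·g(t - c)} = e^(-cs)·G(s) with c = 1 and G(s) = L{g(t)}.
L{9} = 9/s.

9*exp(-s)/s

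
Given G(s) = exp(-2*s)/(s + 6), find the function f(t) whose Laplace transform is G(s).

The factor e^(-2s) signals a time shift by c = 2 (second shifting theorem).
L{e^(-6t)} = 1/(s + 6), so L^-1{1/(s + 6)} = exp(-6*t).
Hence the inverse is u(t - 2) times that function evaluated at t - 2.

f(t) = Heaviside(t - 2)*(exp(-6*t + 12))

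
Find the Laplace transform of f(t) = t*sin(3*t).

L{sin(3t)} = 3/(s^2 + 9).
Then apply L{t·g(t)} = -d/ds[G(s)] with G(s) = 3/(s^2 + 9):
differentiating 1 time and applying the sign gives 6*s/(s^2 + 9)^2.

6*s/(s^2 + 9)^2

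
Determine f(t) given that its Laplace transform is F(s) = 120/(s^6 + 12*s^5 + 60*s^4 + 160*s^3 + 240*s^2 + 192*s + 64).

Rewrite the denominator: s^6 + 12*s^5 + 60*s^4 + 160*s^3 + 240*s^2 + 192*s + 64 = (s + 2)^6.
The form in (s + 2) signals a first-shifting-theorem factor e^(-2t).
Since L{t^5} = 5!/s^6 = 120/s^6, the inverse is t^5*e^(-2*t).

f(t) = t^5*exp(-2*t)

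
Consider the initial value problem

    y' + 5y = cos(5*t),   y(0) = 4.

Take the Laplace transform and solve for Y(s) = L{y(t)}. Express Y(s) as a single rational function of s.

Take the Laplace transform of both sides.
With L{y'} = sY - y(0) = sY - 4: the LHS transforms to (s + 5)Y - (4).
The right side is L{cos(5*t)} = s/(s^2 + 25).
So (s + 5)Y = s/(s^2 + 25) + (4).
Solve for Y(s) and write it as one ratio of polynomials.

Y(s) = (4*s^2 + s + 100)/(s^3 + 5*s^2 + 25*s + 125)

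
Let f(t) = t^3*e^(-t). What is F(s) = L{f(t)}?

L{t^3} = 3!/s^4 = 6/s^4.
By the first shifting theorem, multiplying by e^(-t) replaces s with s + 1.

F(s) = 6/(s + 1)^4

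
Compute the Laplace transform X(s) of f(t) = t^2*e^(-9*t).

X(s) = 2/(s + 9)^3

L{e^(-9t)} = 1/(s + 9).
Then apply L{t^2·g(t)} = (-1)^2 d^2/ds^2[G(s)] with G(s) = 1/(s + 9):
differentiating 2 times and applying the sign gives 2/(s + 9)^3.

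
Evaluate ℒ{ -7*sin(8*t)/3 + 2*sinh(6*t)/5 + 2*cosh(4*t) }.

2*s/(s^2 - 16) - 56/(3*(s^2 + 64)) + 12/(5*(s^2 - 36))

By linearity of the Laplace transform, transform each term separately.
(-7/3)·[L{sin(8t)} = 8/(s^2 + 64)]; (2)·[L{cosh(4t)} = s/(s^2 - 16)]; (2/5)·[L{sinh(6t)} = 6/(s^2 - 36)].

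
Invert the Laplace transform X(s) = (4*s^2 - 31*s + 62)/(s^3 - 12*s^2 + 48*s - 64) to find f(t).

f(t) = t^2*exp(4*t) + t*exp(4*t) + 4*exp(4*t)

Factor the denominator: s^3 - 12*s^2 + 48*s - 64 = (s - 4)^3.
Partial fraction decomposition gives [4/(s - 4)] + [(s - 4)^(-2)] + [2/(s - 4)^3].
Invert each term: 4/(s - 4) ↔ 4e^(4t); 1/(s - 4)^2 ↔ t·e^(4t); 2/(s - 4)^3 ↔ (1)t^2·e^(4t).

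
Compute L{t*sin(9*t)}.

18*s/(s^2 + 81)^2

L{sin(9t)} = 9/(s^2 + 81).
Then apply L{t·g(t)} = -d/ds[G(s)] with G(s) = 9/(s^2 + 81):
differentiating 1 time and applying the sign gives 18*s/(s^2 + 81)^2.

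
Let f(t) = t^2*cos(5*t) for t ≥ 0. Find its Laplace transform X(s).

L{cos(5t)} = s/(s^2 + 25).
Then apply L{t^2·g(t)} = (-1)^2 d^2/ds^2[G(s)] with G(s) = s/(s^2 + 25):
differentiating 2 times and applying the sign gives 2*s*(s^2 - 75)/(s^2 + 25)^3.

X(s) = 2*s*(s^2 - 75)/(s^2 + 25)^3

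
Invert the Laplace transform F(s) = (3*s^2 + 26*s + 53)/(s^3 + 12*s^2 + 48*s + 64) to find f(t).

f(t) = -3*t^2*exp(-4*t)/2 + 2*t*exp(-4*t) + 3*exp(-4*t)

Factor the denominator: s^3 + 12*s^2 + 48*s + 64 = (s + 4)^3.
Partial fraction decomposition gives [3/(s + 4)] + [2/(s + 4)^2] + [-3/(s + 4)^3].
Invert each term: 3/(s + 4) ↔ 3e^(-4t); 2/(s + 4)^2 ↔ 2t·e^(-4t); -3/(s + 4)^3 ↔ (-3/2)t^2·e^(-4t).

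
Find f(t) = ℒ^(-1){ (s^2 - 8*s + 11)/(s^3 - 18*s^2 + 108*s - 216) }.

Factor the denominator: s^3 - 18*s^2 + 108*s - 216 = (s - 6)^3.
Partial fraction decomposition gives [1/(s - 6)] + [4/(s - 6)^2] + [-1/(s - 6)^3].
Invert each term: 1/(s - 6) ↔ e^(6t); 4/(s - 6)^2 ↔ 4t·e^(6t); -1/(s - 6)^3 ↔ (-1/2)t^2·e^(6t).

f(t) = -t^2*exp(6*t)/2 + 4*t*exp(6*t) + exp(6*t)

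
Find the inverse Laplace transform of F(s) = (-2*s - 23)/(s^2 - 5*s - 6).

Factor the denominator: s^2 - 5*s - 6 = (s - 6)*(s + 1).
Partial fraction decomposition gives [3/(s + 1)] + [-5/(s - 6)].
Invert each term: 3/(s + 1) ↔ 3e^(-t); -5/(s - 6) ↔ -5e^(6t).

-5*exp(6*t) + 3*exp(-t)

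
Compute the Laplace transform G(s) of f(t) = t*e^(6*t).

G(s) = (s - 6)^(-2)

L{e^(6t)} = 1/(s - 6).
Then apply L{t·g(t)} = -d/ds[H(s)] with H(s) = 1/(s - 6):
differentiating 1 time and applying the sign gives (s - 6)^(-2).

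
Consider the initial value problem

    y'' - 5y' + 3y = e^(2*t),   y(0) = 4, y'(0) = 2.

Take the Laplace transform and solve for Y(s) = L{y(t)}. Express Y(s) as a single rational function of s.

Y(s) = (4*s^2 - 26*s + 37)/(s^3 - 7*s^2 + 13*s - 6)

Take the Laplace transform of both sides.
With L{y''} = s^2 Y - s·y(0) - y'(0) and L{y'} = sY - y(0), with y(0) = 4, y'(0) = 2: the LHS transforms to (s^2 - 5*s + 3)Y - (4*s - 18).
The right side is L{e^(2*t)} = 1/(s - 2).
So (s^2 - 5*s + 3)Y = 1/(s - 2) + (4*s - 18).
Divide through and combine into a single rational function.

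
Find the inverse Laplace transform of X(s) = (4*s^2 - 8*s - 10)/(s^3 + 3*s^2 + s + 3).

-5*sin(t) - cos(t) + 5*exp(-3*t)

Factor the denominator: s^3 + 3*s^2 + s + 3 = (s + 3)*(s^2 + 1).
Partial fraction decomposition gives [5/(s + 3)] + [-s/(s^2 + 1)] + [-5/(s^2 + 1)].
Invert each term: 5/(s + 3) ↔ 5e^(-3t); -1·s/(s^2 + 1) ↔ -cos(t); -5·1/(s^2 + 1) ↔ -5sin(t).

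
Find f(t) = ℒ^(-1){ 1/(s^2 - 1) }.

f(t) = sinh(t)

Since L{sinh(t)} = 1/(s^2 - 1), the inverse is sinh(t).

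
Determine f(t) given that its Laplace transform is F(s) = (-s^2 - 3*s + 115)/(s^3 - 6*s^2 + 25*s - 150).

Factor the denominator: s^3 - 6*s^2 + 25*s - 150 = (s - 6)*(s^2 + 25).
Partial fraction decomposition gives [1/(s - 6)] + [-2*s/(s^2 + 25)] + [-15/(s^2 + 25)].
Invert each term: 1/(s - 6) ↔ e^(6t); -2·s/(s^2 + 25) ↔ -2cos(5t); -3·5/(s^2 + 25) ↔ -3sin(5t).

f(t) = exp(6*t) - 3*sin(5*t) - 2*cos(5*t)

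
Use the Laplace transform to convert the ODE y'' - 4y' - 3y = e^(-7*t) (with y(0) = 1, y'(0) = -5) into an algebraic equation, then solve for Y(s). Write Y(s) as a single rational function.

Y(s) = (s^2 - 2*s - 62)/(s^3 + 3*s^2 - 31*s - 21)

Apply the Laplace transform to the equation.
Using L{y''} = s^2 Y - s·y(0) - y'(0) and L{y'} = sY - y(0), with y(0) = 1, y'(0) = -5, the left side becomes (s^2 - 4*s - 3)Y - (s - 9).
The right side is L{e^(-7*t)} = 1/(s + 7).
So (s^2 - 4*s - 3)Y = 1/(s + 7) + (s - 9).
Divide through and combine into a single rational function.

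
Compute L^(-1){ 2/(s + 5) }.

Since L{e^(-5t)} = 1/(s + 5), the inverse is e^(-5*t), scaled by 2.

2*exp(-5*t)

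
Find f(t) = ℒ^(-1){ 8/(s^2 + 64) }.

f(t) = sin(8*t)

Since L{sin(8t)} = 8/(s^2 + 64), the inverse is sin(8*t).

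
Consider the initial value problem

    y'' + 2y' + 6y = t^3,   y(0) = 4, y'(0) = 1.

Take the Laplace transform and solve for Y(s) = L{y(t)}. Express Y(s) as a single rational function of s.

Apply the Laplace transform to the equation.
With L{y''} = s^2 Y - s·y(0) - y'(0) and L{y'} = sY - y(0), with y(0) = 4, y'(0) = 1: the LHS transforms to (s^2 + 2*s + 6)Y - (4*s + 9).
The right side is L{t^3} = 6/s^4.
So (s^2 + 2*s + 6)Y = 6/s^4 + (4*s + 9).
Divide through and combine into a single rational function.

Y(s) = (4*s^5 + 9*s^4 + 6)/(s^6 + 2*s^5 + 6*s^4)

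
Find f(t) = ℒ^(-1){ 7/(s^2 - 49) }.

f(t) = sinh(7*t)

Since L{sinh(7t)} = 7/(s^2 - 49), the inverse is sinh(7*t).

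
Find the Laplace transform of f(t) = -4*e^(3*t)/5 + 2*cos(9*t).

The transform is linear, so treat each term independently.
(2)·[L{cos(9t)} = s/(s^2 + 81)]; (-4/5)·[L{e^(3t)} = 1/(s - 3)].

2*s/(s^2 + 81) - 4/(5*(s - 3))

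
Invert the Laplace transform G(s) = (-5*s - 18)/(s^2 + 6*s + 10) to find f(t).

f(t) = -3*exp(-3*t)*sin(t) - 5*exp(-3*t)*cos(t)

Complete the square in the denominator: s^2 + 6*s + 10 = (s + 3)^2 + 1^2.
Split the numerator to match: -5*s - 18 = -5·(s + 3) - 3·1.
Invert each term: -5·(s + 3)/((s + 3)^2 + 1) ↔ -5e^(-3t)cos(t); -3·1/((s + 3)^2 + 1) ↔ -3e^(-3t)sin(t).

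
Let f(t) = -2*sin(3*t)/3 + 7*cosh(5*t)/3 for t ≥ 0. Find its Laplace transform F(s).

F(s) = 7*s/(3*(s^2 - 25)) - 2/(s^2 + 9)

The transform is linear, so treat each term independently.
(-2/3)·[L{sin(3t)} = 3/(s^2 + 9)]; (7/3)·[L{cosh(5t)} = s/(s^2 - 25)].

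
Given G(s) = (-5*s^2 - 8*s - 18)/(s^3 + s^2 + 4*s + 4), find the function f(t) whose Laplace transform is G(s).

Factor the denominator: s^3 + s^2 + 4*s + 4 = (s + 1)*(s^2 + 4).
Partial fraction decomposition gives [-3/(s + 1)] + [-2*s/(s^2 + 4)] + [-6/(s^2 + 4)].
Invert each term: -3/(s + 1) ↔ -3e^(-t); -2·s/(s^2 + 4) ↔ -2cos(2t); -3·2/(s^2 + 4) ↔ -3sin(2t).

f(t) = -3*sin(2*t) - 2*cos(2*t) - 3*exp(-t)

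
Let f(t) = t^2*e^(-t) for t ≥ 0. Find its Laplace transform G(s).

L{e^(-t)} = 1/(s + 1).
Then apply L{t^2·g(t)} = (-1)^2 d^2/ds^2[H(s)] with H(s) = 1/(s + 1):
differentiating 2 times and applying the sign gives 2/(s + 1)^3.

G(s) = 2/(s + 1)^3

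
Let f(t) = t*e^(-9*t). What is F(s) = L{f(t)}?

F(s) = (s + 9)^(-2)

L{e^(-9t)} = 1/(s + 9).
Then apply L{t·g(t)} = -d/ds[G(s)] with G(s) = 1/(s + 9):
differentiating 1 time and applying the sign gives (s + 9)^(-2).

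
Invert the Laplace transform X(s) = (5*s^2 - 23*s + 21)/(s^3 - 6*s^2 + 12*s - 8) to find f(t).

f(t) = -5*t^2*exp(2*t)/2 - 3*t*exp(2*t) + 5*exp(2*t)

Factor the denominator: s^3 - 6*s^2 + 12*s - 8 = (s - 2)^3.
Partial fraction decomposition gives [5/(s - 2)] + [-3/(s - 2)^2] + [-5/(s - 2)^3].
Invert each term: 5/(s - 2) ↔ 5e^(2t); -3/(s - 2)^2 ↔ -3t·e^(2t); -5/(s - 2)^3 ↔ (-5/2)t^2·e^(2t).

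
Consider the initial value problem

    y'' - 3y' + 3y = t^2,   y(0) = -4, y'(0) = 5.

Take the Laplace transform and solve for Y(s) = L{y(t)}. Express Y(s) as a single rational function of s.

Transform both sides with L{·}.
With L{y''} = s^2 Y - s·y(0) - y'(0) and L{y'} = sY - y(0), with y(0) = -4, y'(0) = 5: the LHS transforms to (s^2 - 3*s + 3)Y - (-4*s + 17).
The right side is L{t^2} = 2/s^3.
So (s^2 - 3*s + 3)Y = 2/s^3 + (-4*s + 17).
Solve for Y(s) and write it as one ratio of polynomials.

Y(s) = (-4*s^4 + 17*s^3 + 2)/(s^5 - 3*s^4 + 3*s^3)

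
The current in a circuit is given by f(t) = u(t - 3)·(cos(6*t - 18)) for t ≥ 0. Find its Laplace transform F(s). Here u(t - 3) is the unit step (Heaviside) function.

By the second shifting theorem, L{u(t - c)·g(t - c)} = e^(-cs)·G(s) with c = 3 and G(s) = L{g(t)}.
L{cos(6t)} = s/(s^2 + 36).

F(s) = s*exp(-3*s)/(s^2 + 36)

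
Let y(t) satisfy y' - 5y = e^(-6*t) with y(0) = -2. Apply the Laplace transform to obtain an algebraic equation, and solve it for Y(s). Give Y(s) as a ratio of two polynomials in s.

Apply the Laplace transform to the equation.
With L{y'} = sY - y(0) = sY - (-2): the LHS transforms to (s - 5)Y - (-2).
The right side is L{e^(-6*t)} = 1/(s + 6).
So (s - 5)Y = 1/(s + 6) + (-2).
Isolate Y and clear denominators.

Y(s) = (-2*s - 11)/(s^2 + s - 30)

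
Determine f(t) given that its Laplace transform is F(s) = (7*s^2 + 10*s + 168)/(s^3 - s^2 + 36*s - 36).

f(t) = 5*exp(t) + 2*sin(6*t) + 2*cos(6*t)

Factor the denominator: s^3 - s^2 + 36*s - 36 = (s - 1)*(s^2 + 36).
Partial fraction decomposition gives [5/(s - 1)] + [2*s/(s^2 + 36)] + [12/(s^2 + 36)].
Invert each term: 5/(s - 1) ↔ 5e^(t); 2·s/(s^2 + 36) ↔ 2cos(6t); 2·6/(s^2 + 36) ↔ 2sin(6t).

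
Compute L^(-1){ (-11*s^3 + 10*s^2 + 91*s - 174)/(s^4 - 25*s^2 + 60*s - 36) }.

Factor the denominator: s^4 - 25*s^2 + 60*s - 36 = (s - 3)*(s - 2)*(s - 1)*(s + 6).
Partial fraction decomposition gives [-6/(s - 3)] + [-6/(s - 1)] + [5/(s - 2)] + [-4/(s + 6)].
Invert each term: -6/(s - 3) ↔ -6e^(3t); -6/(s - 1) ↔ -6e^(t); 5/(s - 2) ↔ 5e^(2t); -4/(s + 6) ↔ -4e^(-6t).

-6*exp(3*t) + 5*exp(2*t) - 6*exp(t) - 4*exp(-6*t)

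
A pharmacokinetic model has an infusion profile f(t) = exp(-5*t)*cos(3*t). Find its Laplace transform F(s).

L{cos(3t)} = s/(s^2 + 9).
By the first shifting theorem, multiplying by e^(-5t) replaces s with s + 5.

F(s) = (s + 5)/((s + 5)^2 + 9)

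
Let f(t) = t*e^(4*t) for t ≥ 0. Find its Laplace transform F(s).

F(s) = (s - 4)^(-2)

L{e^(4t)} = 1/(s - 4).
Then apply L{t·g(t)} = -d/ds[G(s)] with G(s) = 1/(s - 4):
differentiating 1 time and applying the sign gives (s - 4)^(-2).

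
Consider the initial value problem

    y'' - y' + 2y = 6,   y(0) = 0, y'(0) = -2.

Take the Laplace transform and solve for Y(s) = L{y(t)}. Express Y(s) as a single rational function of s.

Y(s) = (-2*s + 6)/(s^3 - s^2 + 2*s)

Laplace-transform each side.
The derivative rules (L{y''} = s^2 Y - s·y(0) - y'(0) and L{y'} = sY - y(0), with y(0) = 0, y'(0) = -2) turn the left side into (s^2 - s + 2)Y - (-2).
The right side is L{6} = 6/s.
So (s^2 - s + 2)Y = 6/s + (-2).
Solve for Y(s) and write it as one ratio of polynomials.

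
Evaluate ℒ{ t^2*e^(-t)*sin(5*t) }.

L{sin(5t)} = 5/(s^2 + 25).
Multiplying by e^(-t) shifts s → s + 1, so L{e^(-t)*sin(5*t)} = 5/((s + 1)^2 + 25).
Then apply L{t^2·g(t)} = (-1)^2 d^2/ds^2[G(s)] with G(s) = 5/((s + 1)^2 + 25):
differentiating 2 times and applying the sign gives 10*(3*s^2 + 6*s - 22)/(s^2 + 2*s + 26)^3.

10*(3*s^2 + 6*s - 22)/(s^2 + 2*s + 26)^3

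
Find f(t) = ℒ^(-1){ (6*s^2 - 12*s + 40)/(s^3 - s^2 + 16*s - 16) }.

f(t) = 2*exp(t) - 2*sin(4*t) + 4*cos(4*t)

Factor the denominator: s^3 - s^2 + 16*s - 16 = (s - 1)*(s^2 + 16).
Partial fraction decomposition gives [2/(s - 1)] + [4*s/(s^2 + 16)] + [-8/(s^2 + 16)].
Invert each term: 2/(s - 1) ↔ 2e^(t); 4·s/(s^2 + 16) ↔ 4cos(4t); -2·4/(s^2 + 16) ↔ -2sin(4t).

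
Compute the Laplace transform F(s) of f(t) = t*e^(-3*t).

L{e^(-3t)} = 1/(s + 3).
Then apply L{t·g(t)} = -d/ds[G(s)] with G(s) = 1/(s + 3):
differentiating 1 time and applying the sign gives (s + 3)^(-2).

F(s) = (s + 3)^(-2)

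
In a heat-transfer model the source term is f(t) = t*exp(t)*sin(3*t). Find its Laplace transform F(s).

L{sin(3t)} = 3/(s^2 + 9).
Multiplying by e^(t) shifts s → s - 1, so L{exp(t)*sin(3*t)} = 3/((s - 1)^2 + 9).
Then apply L{t·g(t)} = -d/ds[G(s)] with G(s) = 3/((s - 1)^2 + 9):
differentiating 1 time and applying the sign gives 6*(s - 1)/(s^2 - 2*s + 10)^2.

F(s) = 6*(s - 1)/(s^2 - 2*s + 10)^2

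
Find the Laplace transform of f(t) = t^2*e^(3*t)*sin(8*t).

L{sin(8t)} = 8/(s^2 + 64).
Multiplying by e^(3t) shifts s → s - 3, so L{e^(3*t)*sin(8*t)} = 8/((s - 3)^2 + 64).
Then apply L{t^2·g(t)} = (-1)^2 d^2/ds^2[G(s)] with G(s) = 8/((s - 3)^2 + 64):
differentiating 2 times and applying the sign gives 16*(3*s^2 - 18*s - 37)/(s^2 - 6*s + 73)^3.

16*(3*s^2 - 18*s - 37)/(s^2 - 6*s + 73)^3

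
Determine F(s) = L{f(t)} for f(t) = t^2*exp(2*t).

F(s) = 2/(s - 2)^3

L{e^(2t)} = 1/(s - 2).
Then apply L{t^2·g(t)} = (-1)^2 d^2/ds^2[G(s)] with G(s) = 1/(s - 2):
differentiating 2 times and applying the sign gives 2/(s - 2)^3.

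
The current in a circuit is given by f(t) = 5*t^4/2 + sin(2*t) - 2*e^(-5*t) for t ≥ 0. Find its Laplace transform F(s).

F(s) = 2/(s^2 + 4) - 2/(s + 5) + 60/s^5

By linearity of the Laplace transform, transform each term separately.
(-2)·[L{e^(-5t)} = 1/(s + 5)]; L{sin(2t)} = 2/(s^2 + 4); (5/2)·[L{t^4} = 4!/s^5 = 24/s^5].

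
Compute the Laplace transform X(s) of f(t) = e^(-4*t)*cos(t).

L{cos(t)} = s/(s^2 + 1).
By the first shifting theorem, multiplying by e^(-4t) replaces s with s + 4.

X(s) = (s + 4)/((s + 4)^2 + 1)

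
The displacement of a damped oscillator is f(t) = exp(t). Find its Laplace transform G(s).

L{e^(t)} = 1/(s - 1).

G(s) = 1/(s - 1)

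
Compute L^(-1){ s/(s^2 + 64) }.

cos(8*t)

Since L{cos(8t)} = s/(s^2 + 64), the inverse is cos(8*t).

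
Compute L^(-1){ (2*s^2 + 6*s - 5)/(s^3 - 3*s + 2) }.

Factor the denominator: s^3 - 3*s + 2 = (s - 1)^2*(s + 2).
Partial fraction decomposition gives [3/(s - 1)] + [(s - 1)^(-2)] + [-1/(s + 2)].
Invert each term: 3/(s - 1) ↔ 3e^(t); 1/(s - 1)^2 ↔ t·e^(t); -1/(s + 2) ↔ -e^(-2t).

t*exp(t) + 3*exp(t) - exp(-2*t)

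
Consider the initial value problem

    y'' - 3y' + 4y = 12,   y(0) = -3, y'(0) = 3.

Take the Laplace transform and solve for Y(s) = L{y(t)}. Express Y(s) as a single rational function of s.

Apply the Laplace transform to the equation.
The derivative rules (L{y''} = s^2 Y - s·y(0) - y'(0) and L{y'} = sY - y(0), with y(0) = -3, y'(0) = 3) turn the left side into (s^2 - 3*s + 4)Y - (-3*s + 12).
The right side is L{12} = 12/s.
So (s^2 - 3*s + 4)Y = 12/s + (-3*s + 12).
Isolate Y and clear denominators.

Y(s) = (-3*s^2 + 12*s + 12)/(s^3 - 3*s^2 + 4*s)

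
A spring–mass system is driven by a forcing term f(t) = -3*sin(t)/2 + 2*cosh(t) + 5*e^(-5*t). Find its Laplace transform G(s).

G(s) = 2*s/(s^2 - 1) - 3/(2*(s^2 + 1)) + 5/(s + 5)

Apply the Laplace transform termwise.
(2)·[L{cosh(t)} = s/(s^2 - 1)]; (5)·[L{e^(-5t)} = 1/(s + 5)]; (-3/2)·[L{sin(t)} = 1/(s^2 + 1)].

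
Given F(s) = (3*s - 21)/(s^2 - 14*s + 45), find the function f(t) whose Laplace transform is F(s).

f(t) = 3*exp(7*t)*cosh(2*t)

Rewrite the denominator: s^2 - 14*s + 45 = (s - 7)^2 - 4.
The form in (s - 7) signals a first-shifting-theorem factor e^(7t).
Since L{cosh(2t)} = s/(s^2 - 4), the inverse is exp(7*t)*cosh(2*t), scaled by 3.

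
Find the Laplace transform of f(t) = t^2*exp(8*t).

L{t^2} = 2!/s^3 = 2/s^3.
By the first shifting theorem, multiplying by e^(8t) replaces s with s - 8.

2/(s - 8)^3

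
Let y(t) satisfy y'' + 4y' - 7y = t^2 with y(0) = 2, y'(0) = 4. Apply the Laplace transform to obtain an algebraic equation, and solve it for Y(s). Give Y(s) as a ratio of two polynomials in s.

Y(s) = (2*s^4 + 12*s^3 + 2)/(s^5 + 4*s^4 - 7*s^3)

Transform both sides with L{·}.
With L{y''} = s^2 Y - s·y(0) - y'(0) and L{y'} = sY - y(0), with y(0) = 2, y'(0) = 4: the LHS transforms to (s^2 + 4*s - 7)Y - (2*s + 12).
The right side is L{t^2} = 2/s^3.
So (s^2 + 4*s - 7)Y = 2/s^3 + (2*s + 12).
Divide through and combine into a single rational function.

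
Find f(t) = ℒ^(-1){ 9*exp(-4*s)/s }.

f(t) = Heaviside(t - 4)*(9)

The factor e^(-4s) signals a time shift by c = 4 (second shifting theorem).
L{9} = 9/s, so L^-1{9/s} = 9.
Hence the inverse is u(t - 4) times that function evaluated at t - 4.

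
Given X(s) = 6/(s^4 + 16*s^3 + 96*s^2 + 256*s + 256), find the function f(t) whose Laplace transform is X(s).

f(t) = t^3*exp(-4*t)

Rewrite the denominator: s^4 + 16*s^3 + 96*s^2 + 256*s + 256 = (s + 4)^4.
The form in (s + 4) signals a first-shifting-theorem factor e^(-4t).
Since L{t^3} = 3!/s^4 = 6/s^4, the inverse is t^3*e^(-4*t).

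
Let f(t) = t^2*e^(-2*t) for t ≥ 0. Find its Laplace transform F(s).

L{e^(-2t)} = 1/(s + 2).
Then apply L{t^2·g(t)} = (-1)^2 d^2/ds^2[G(s)] with G(s) = 1/(s + 2):
differentiating 2 times and applying the sign gives 2/(s + 2)^3.

F(s) = 2/(s + 2)^3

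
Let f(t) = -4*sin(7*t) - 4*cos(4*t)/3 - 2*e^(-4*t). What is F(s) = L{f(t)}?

The transform is linear, so treat each term independently.
(-4)·[L{sin(7t)} = 7/(s^2 + 49)]; (-2)·[L{e^(-4t)} = 1/(s + 4)]; (-4/3)·[L{cos(4t)} = s/(s^2 + 16)].

F(s) = -4*s/(3*(s^2 + 16)) - 28/(s^2 + 49) - 2/(s + 4)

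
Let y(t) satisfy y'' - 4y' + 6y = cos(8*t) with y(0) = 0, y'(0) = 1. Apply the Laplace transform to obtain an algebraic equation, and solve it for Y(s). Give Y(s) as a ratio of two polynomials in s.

Y(s) = (s^2 + s + 64)/(s^4 - 4*s^3 + 70*s^2 - 256*s + 384)

Transform both sides with L{·}.
Using L{y''} = s^2 Y - s·y(0) - y'(0) and L{y'} = sY - y(0), with y(0) = 0, y'(0) = 1, the left side becomes (s^2 - 4*s + 6)Y - (1).
The right side is L{cos(8*t)} = s/(s^2 + 64).
So (s^2 - 4*s + 6)Y = s/(s^2 + 64) + (1).
Isolate Y and clear denominators.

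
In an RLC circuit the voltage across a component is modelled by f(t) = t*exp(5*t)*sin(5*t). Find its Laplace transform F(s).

F(s) = 10*(s - 5)/(s^2 - 10*s + 50)^2

L{sin(5t)} = 5/(s^2 + 25).
Multiplying by e^(5t) shifts s → s - 5, so L{exp(5*t)*sin(5*t)} = 5/((s - 5)^2 + 25).
Then apply L{t·g(t)} = -d/ds[G(s)] with G(s) = 5/((s - 5)^2 + 25):
differentiating 1 time and applying the sign gives 10*(s - 5)/(s^2 - 10*s + 50)^2.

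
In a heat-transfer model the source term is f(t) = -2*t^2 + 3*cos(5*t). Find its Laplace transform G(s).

By linearity of the Laplace transform, transform each term separately.
(-2)·[L{t^2} = 2!/s^3 = 2/s^3]; (3)·[L{cos(5t)} = s/(s^2 + 25)].

G(s) = 3*s/(s^2 + 25) - 4/s^3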